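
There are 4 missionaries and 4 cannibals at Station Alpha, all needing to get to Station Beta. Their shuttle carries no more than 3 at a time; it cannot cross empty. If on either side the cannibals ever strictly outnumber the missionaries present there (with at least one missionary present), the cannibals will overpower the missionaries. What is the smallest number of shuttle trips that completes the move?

Counting alone: each trip to Station Beta takes at most 3 across and each return brings at least 1 back, so after t trips out (and t−1 returns) at most 3t − (t−1) of the 8 are across; that first reaches 8 at t = 4, so at least 7 crossings are needed.
The safety rule pushes this higher. Following every safe sequence of crossings, the most of the 8 that can be at Station Beta as the shuttle arrives there on crossing 7 is 7 — never all 8.
So no plan with fewer than 9 crossings exists, and this one achieves 9:
1. 2 cannibals → Station Beta.  (Station Alpha: 4M 2C; Station Beta: 0M 2C)
2. 1 cannibal ← Station Alpha.  (Station Alpha: 4M 3C; Station Beta: 0M 1C)
3. 3 cannibals → Station Beta.  (Station Alpha: 4M 0C; Station Beta: 0M 4C)
4. 1 cannibal ← Station Alpha.  (Station Alpha: 4M 1C; Station Beta: 0M 3C)
5. 3 missionaries → Station Beta.  (Station Alpha: 1M 1C; Station Beta: 3M 3C)
6. 1 missionary and 1 cannibal ← Station Alpha.  (Station Alpha: 2M 2C; Station Beta: 2M 2C)
7. 2 missionaries → Station Beta.  (Station Alpha: 0M 2C; Station Beta: 4M 2C)
8. 1 cannibal ← Station Alpha.  (Station Alpha: 0M 3C; Station Beta: 4M 1C)
9. 3 cannibals → Station Beta.  (Station Alpha: 0M 0C; Station Beta: 4M 4C)

9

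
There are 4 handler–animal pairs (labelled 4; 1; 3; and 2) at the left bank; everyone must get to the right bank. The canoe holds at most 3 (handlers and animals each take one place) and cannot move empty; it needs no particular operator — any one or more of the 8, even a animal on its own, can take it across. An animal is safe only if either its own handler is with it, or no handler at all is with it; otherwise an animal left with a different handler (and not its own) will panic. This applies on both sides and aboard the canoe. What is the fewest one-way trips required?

Counting alone: each trip to the right bank takes at most 3 across and each return brings at least 1 back, so after t trips out (and t−1 returns) at most 3t − (t−1) of the 8 are across; that first reaches 8 at t = 4, so at least 7 crossings are needed.
The safety rule pushes this higher. Following every safe sequence of crossings, the most of the 8 that can be at the right bank as the canoe arrives there on crossing 7 is 7 — never all 8.
So no plan with fewer than 9 crossings exists, and this one achieves 9:
1. animal 4 and handler 4 cross → the right bank.
2. handler 4 crosses ← the left bank.
3. animal 1, handler 1, and handler 4 cross → the right bank.
4. animal 4 and handler 4 cross ← the left bank.
5. handler 2, handler 3, and handler 4 cross → the right bank.
6. animal 1 crosses ← the left bank.
7. animal 1 and animal 4 cross → the right bank.
8. animal 4 crosses ← the left bank.
9. animal 2, animal 3, and animal 4 cross → the right bank.

9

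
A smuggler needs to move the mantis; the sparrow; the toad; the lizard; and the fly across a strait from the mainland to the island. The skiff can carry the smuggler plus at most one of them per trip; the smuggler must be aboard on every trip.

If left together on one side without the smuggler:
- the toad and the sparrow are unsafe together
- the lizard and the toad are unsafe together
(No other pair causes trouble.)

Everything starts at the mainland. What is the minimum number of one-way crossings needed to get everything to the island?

11

Counting alone: the smuggler can take at most 1 across per trip to the island, so moving all 5 needs at least 5 loaded trips out, with a return between consecutive ones — at least 9 crossings.
The safety rule pushes this higher. Following every safe sequence of crossings, the most of the 5 that can be at the island as the skiff arrives there on crossing 9 is 4 — never all 5.
So no plan with fewer than 11 crossings exists, and this one achieves 11:
1. Smuggler goes to the island with the toad.  [the mainland: the fly, the lizard, the mantis, the sparrow | the island: the toad]
2. Smuggler goes back to the mainland alone.  [the mainland: the fly, the lizard, the mantis, the sparrow | the island: the toad]
3. Smuggler goes to the island with the mantis.  [the mainland: the fly, the lizard, the sparrow | the island: the mantis, the toad]
4. Smuggler goes back to the mainland alone.  [the mainland: the fly, the lizard, the sparrow | the island: the mantis, the toad]
5. Smuggler goes to the island with the sparrow.  [the mainland: the fly, the lizard | the island: the mantis, the sparrow, the toad]
6. Smuggler goes back to the mainland with the toad.  [the mainland: the fly, the lizard, the toad | the island: the mantis, the sparrow]
7. Smuggler goes to the island with the lizard.  [the mainland: the fly, the toad | the island: the lizard, the mantis, the sparrow]
8. Smuggler goes back to the mainland alone.  [the mainland: the fly, the toad | the island: the lizard, the mantis, the sparrow]
9. Smuggler goes to the island with the fly.  [the mainland: the toad | the island: the fly, the lizard, the mantis, the sparrow]
10. Smuggler goes back to the mainland alone.  [the mainland: the toad | the island: the fly, the lizard, the mantis, the sparrow]
11. Smuggler goes to the island with the toad.  [the mainland: — | the island: the fly, the lizard, the mantis, the sparrow, the toad]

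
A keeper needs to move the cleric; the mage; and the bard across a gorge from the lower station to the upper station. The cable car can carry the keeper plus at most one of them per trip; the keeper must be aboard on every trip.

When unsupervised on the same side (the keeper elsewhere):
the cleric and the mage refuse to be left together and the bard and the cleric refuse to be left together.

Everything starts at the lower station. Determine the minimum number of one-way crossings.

Counting alone: the keeper can take at most 1 across per trip to the upper station, so moving all 3 needs at least 3 loaded trips out, with a return between consecutive ones — at least 5 crossings.
The safety rule pushes this higher. Following every safe sequence of crossings, the most of the 3 that can be at the upper station as the cable car arrives there on crossing 5 is 2 — never all 3.
So no plan with fewer than 7 crossings exists, and this one achieves 7:
1. Keeper goes to the upper station with the cleric.  [the lower station: the bard, the mage | the upper station: the cleric]
2. Keeper goes back to the lower station alone.  [the lower station: the bard, the mage | the upper station: the cleric]
3. Keeper goes to the upper station with the mage.  [the lower station: the bard | the upper station: the cleric, the mage]
4. Keeper goes back to the lower station with the cleric.  [the lower station: the bard, the cleric | the upper station: the mage]
5. Keeper goes to the upper station with the bard.  [the lower station: the cleric | the upper station: the bard, the mage]
6. Keeper goes back to the lower station alone.  [the lower station: the cleric | the upper station: the bard, the mage]
7. Keeper goes to the upper station with the cleric.  [the lower station: — | the upper station: the bard, the cleric, the mage]

7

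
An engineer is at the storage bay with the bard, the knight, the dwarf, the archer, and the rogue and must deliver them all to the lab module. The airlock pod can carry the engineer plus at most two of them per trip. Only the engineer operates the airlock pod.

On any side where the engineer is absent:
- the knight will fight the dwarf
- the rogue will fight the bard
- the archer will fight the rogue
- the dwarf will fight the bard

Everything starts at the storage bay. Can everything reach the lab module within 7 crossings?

Yes

Yes — this plan uses 7 crossings (≤ 7):
1. Engineer goes to the lab module with the dwarf and the rogue.  [the storage bay: the archer, the bard, the knight | the lab module: the dwarf, the rogue]
2. Engineer goes back to the storage bay alone.  [the storage bay: the archer, the bard, the knight | the lab module: the dwarf, the rogue]
3. Engineer goes to the lab module with the bard.  [the storage bay: the archer, the knight | the lab module: the bard, the dwarf, the rogue]
4. Engineer goes back to the storage bay with the dwarf and the rogue.  [the storage bay: the archer, the dwarf, the knight, the rogue | the lab module: the bard]
5. Engineer goes to the lab module with the archer and the knight.  [the storage bay: the dwarf, the rogue | the lab module: the archer, the bard, the knight]
6. Engineer goes back to the storage bay alone.  [the storage bay: the dwarf, the rogue | the lab module: the archer, the bard, the knight]
7. Engineer goes to the lab module with the dwarf and the rogue.  [the storage bay: — | the lab module: the archer, the bard, the dwarf, the knight, the rogue]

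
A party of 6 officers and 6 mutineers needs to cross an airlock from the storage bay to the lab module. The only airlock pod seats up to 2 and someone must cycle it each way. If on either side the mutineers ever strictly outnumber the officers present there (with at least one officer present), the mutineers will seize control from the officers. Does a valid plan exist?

No

Following every safe sequence of crossings from the start, the most of the 12 that can be at the lab module as the airlock pod arrives there on crossings 1, 3, 5, 7, 9 is 2, 3, 4, 5, 6 respectively; the best ever achieved is 6 of 12.
From crossing 11 on, no configuration arises that was not already reachable earlier: only 15 distinct safe configurations (who is on which side, and where the airlock pod is) can ever be reached, none of them has everyone across, and every continuation just revisits them. They are: 0 officers + 0 mutineers across (airlock pod back at the start); 0 officers + 1 mutineer across (airlock pod there); 0 officers + 1 mutineer across (airlock pod back at the start); 0 officers + 2 mutineers across (airlock pod there); 0 officers + 2 mutineers across (airlock pod back at the start); 0 officers + 3 mutineers across (airlock pod there); 0 officers + 3 mutineers across (airlock pod back at the start); 0 officers + 4 mutineers across (airlock pod there); 0 officers + 4 mutineers across (airlock pod back at the start); 0 officers + 5 mutineers across (airlock pod there); 0 officers + 5 mutineers across (airlock pod back at the start); 0 officers + 6 mutineers across (airlock pod there); 1 officer + 1 mutineer across (airlock pod there); 1 officer + 1 mutineer across (airlock pod back at the start); 2 officers + 2 mutineers across (airlock pod there). So no valid plan exists.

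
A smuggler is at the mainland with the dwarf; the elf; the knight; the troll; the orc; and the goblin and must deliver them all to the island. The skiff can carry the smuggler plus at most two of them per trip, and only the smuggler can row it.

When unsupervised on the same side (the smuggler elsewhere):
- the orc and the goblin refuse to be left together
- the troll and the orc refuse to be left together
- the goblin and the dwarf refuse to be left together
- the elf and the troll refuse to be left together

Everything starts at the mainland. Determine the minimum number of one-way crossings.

Counting alone: the smuggler can take at most 2 across per trip to the island, so moving all 6 needs at least 3 loaded trips out, with a return between consecutive ones — at least 5 crossings.
The safety rule pushes this higher. Following every safe sequence of crossings, the most of the 6 that can be at the island as the skiff arrives there on crossing 5 is 5 — never all 6.
So no plan with fewer than 7 crossings exists, and this one achieves 7:
1. Smuggler goes to the island with the goblin and the troll.  [the mainland: the dwarf, the elf, the knight, the orc | the island: the goblin, the troll]
2. Smuggler goes back to the mainland alone.  [the mainland: the dwarf, the elf, the knight, the orc | the island: the goblin, the troll]
3. Smuggler goes to the island with the dwarf and the elf.  [the mainland: the knight, the orc | the island: the dwarf, the elf, the goblin, the troll]
4. Smuggler goes back to the mainland with the goblin and the troll.  [the mainland: the goblin, the knight, the orc, the troll | the island: the dwarf, the elf]
5. Smuggler goes to the island with the knight and the orc.  [the mainland: the goblin, the troll | the island: the dwarf, the elf, the knight, the orc]
6. Smuggler goes back to the mainland alone.  [the mainland: the goblin, the troll | the island: the dwarf, the elf, the knight, the orc]
7. Smuggler goes to the island with the goblin and the troll.  [the mainland: — | the island: the dwarf, the elf, the goblin, the knight, the orc, the troll]

7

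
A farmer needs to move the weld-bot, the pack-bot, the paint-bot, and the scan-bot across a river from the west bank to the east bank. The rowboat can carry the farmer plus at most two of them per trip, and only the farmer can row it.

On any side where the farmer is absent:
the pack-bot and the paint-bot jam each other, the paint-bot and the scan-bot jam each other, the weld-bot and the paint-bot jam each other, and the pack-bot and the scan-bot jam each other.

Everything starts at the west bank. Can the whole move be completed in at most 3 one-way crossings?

No

Counting alone: the farmer can take at most 2 across per trip to the east bank, so moving all 4 needs at least 2 loaded trips out, with a return between consecutive ones — at least 3 crossings.
The safety rule pushes this higher. Following every safe sequence of crossings, the most of the 4 that can be at the east bank as the rowboat arrives there on crossing 3 is 3 — never all 4.
So the move cannot be finished within 3 crossings. (The shortest complete plan takes 5:)
1. Farmer goes to the east bank with the pack-bot and the paint-bot.  [the west bank: the scan-bot, the weld-bot | the east bank: the pack-bot, the paint-bot]
2. Farmer goes back to the west bank with the pack-bot.  [the west bank: the pack-bot, the scan-bot, the weld-bot | the east bank: the paint-bot]
3. Farmer goes to the east bank with the pack-bot and the weld-bot.  [the west bank: the scan-bot | the east bank: the pack-bot, the paint-bot, the weld-bot]
4. Farmer goes back to the west bank with the paint-bot.  [the west bank: the paint-bot, the scan-bot | the east bank: the pack-bot, the weld-bot]
5. Farmer goes to the east bank with the paint-bot and the scan-bot.  [the west bank: — | the east bank: the pack-bot, the paint-bot, the scan-bot, the weld-bot]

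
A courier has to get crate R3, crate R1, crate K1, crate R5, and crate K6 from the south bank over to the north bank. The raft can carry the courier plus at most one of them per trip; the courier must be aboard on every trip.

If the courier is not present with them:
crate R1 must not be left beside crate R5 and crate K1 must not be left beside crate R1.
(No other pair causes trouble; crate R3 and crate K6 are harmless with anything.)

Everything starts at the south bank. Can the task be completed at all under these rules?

1. Courier goes to the north bank with crate R1.
2. Courier goes back to the south bank alone.
3. Courier goes to the north bank with crate R3.
4. Courier goes back to the south bank alone.
5. Courier goes to the north bank with crate K1.
6. Courier goes back to the south bank with crate R1.
7. Courier goes to the north bank with crate R5.
8. Courier goes back to the south bank alone.
9. Courier goes to the north bank with crate K6.
10. Courier goes back to the south bank alone.
11. Courier goes to the north bank with crate R1.

Yes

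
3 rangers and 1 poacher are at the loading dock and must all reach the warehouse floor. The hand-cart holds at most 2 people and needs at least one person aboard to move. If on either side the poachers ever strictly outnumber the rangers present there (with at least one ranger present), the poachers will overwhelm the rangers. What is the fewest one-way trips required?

5

Counting alone: each trip to the warehouse floor takes at most 2 across and each return brings at least 1 back, so after t trips out (and t−1 returns) at most 2t − (t−1) of the 4 are across; that first reaches 4 at t = 3, so at least 5 crossings are needed.
The plan below uses exactly 5 crossings, so it is optimal:
1. 1 ranger and 1 poacher → the warehouse floor.  (the loading dock: 2R 0P; the warehouse floor: 1R 1P)
2. 1 poacher ← the loading dock.  (the loading dock: 2R 1P; the warehouse floor: 1R 0P)
3. 1 ranger and 1 poacher → the warehouse floor.  (the loading dock: 1R 0P; the warehouse floor: 2R 1P)
4. 1 poacher ← the loading dock.  (the loading dock: 1R 1P; the warehouse floor: 2R 0P)
5. 1 ranger and 1 poacher → the warehouse floor.  (the loading dock: 0R 0P; the warehouse floor: 3R 1P)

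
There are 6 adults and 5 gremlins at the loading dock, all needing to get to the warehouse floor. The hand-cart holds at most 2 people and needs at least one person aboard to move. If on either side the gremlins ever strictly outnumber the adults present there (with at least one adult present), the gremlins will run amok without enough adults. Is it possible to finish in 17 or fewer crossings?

No

Counting alone: each trip to the warehouse floor takes at most 2 across and each return brings at least 1 back, so after t trips out (and t−1 returns) at most 2t − (t−1) of the 11 are across; that first reaches 11 at t = 10, so at least 19 crossings are needed.
Since 17 < 19, 17 crossings cannot be enough. (The shortest complete plan in fact takes 19:)
1. 2 gremlins → the warehouse floor.  (the loading dock: 6A 3G; the warehouse floor: 0A 2G)
2. 1 gremlin ← the loading dock.  (the loading dock: 6A 4G; the warehouse floor: 0A 1G)
3. 2 gremlins → the warehouse floor.  (the loading dock: 6A 2G; the warehouse floor: 0A 3G)
4. 1 gremlin ← the loading dock.  (the loading dock: 6A 3G; the warehouse floor: 0A 2G)
5. 2 adults → the warehouse floor.  (the loading dock: 4A 3G; the warehouse floor: 2A 2G)
6. 1 gremlin ← the loading dock.  (the loading dock: 4A 4G; the warehouse floor: 2A 1G)
7. 1 adult and 1 gremlin → the warehouse floor.  (the loading dock: 3A 3G; the warehouse floor: 3A 2G)
8. 1 adult ← the loading dock.  (the loading dock: 4A 3G; the warehouse floor: 2A 2G)
9. 1 adult and 1 gremlin → the warehouse floor.  (the loading dock: 3A 2G; the warehouse floor: 3A 3G)
10. 1 gremlin ← the loading dock.  (the loading dock: 3A 3G; the warehouse floor: 3A 2G)
11. 1 adult and 1 gremlin → the warehouse floor.  (the loading dock: 2A 2G; the warehouse floor: 4A 3G)
12. 1 adult ← the loading dock.  (the loading dock: 3A 2G; the warehouse floor: 3A 3G)
13. 1 adult and 1 gremlin → the warehouse floor.  (the loading dock: 2A 1G; the warehouse floor: 4A 4G)
14. 1 gremlin ← the loading dock.  (the loading dock: 2A 2G; the warehouse floor: 4A 3G)
15. 1 adult and 1 gremlin → the warehouse floor.  (the loading dock: 1A 1G; the warehouse floor: 5A 4G)
16. 1 adult ← the loading dock.  (the loading dock: 2A 1G; the warehouse floor: 4A 4G)
17. 1 adult and 1 gremlin → the warehouse floor.  (the loading dock: 1A 0G; the warehouse floor: 5A 5G)
18. 1 gremlin ← the loading dock.  (the loading dock: 1A 1G; the warehouse floor: 5A 4G)
19. 1 adult and 1 gremlin → the warehouse floor.  (the loading dock: 0A 0G; the warehouse floor: 6A 5G)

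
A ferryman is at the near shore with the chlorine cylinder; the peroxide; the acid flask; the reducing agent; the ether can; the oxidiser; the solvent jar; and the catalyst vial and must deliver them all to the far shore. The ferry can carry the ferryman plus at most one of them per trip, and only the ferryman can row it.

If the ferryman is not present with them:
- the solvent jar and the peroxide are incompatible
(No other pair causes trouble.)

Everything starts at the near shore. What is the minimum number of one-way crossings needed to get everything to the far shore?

15

Counting alone: the ferryman can take at most 1 across per trip to the far shore, so moving all 8 needs at least 8 loaded trips out, with a return between consecutive ones — at least 15 crossings.
The plan below uses exactly 15 crossings, so it is optimal:
1. Ferryman goes to the far shore with the peroxide.  [the near shore: the acid flask, the catalyst vial, the chlorine cylinder, the ether can, the oxidiser, the reducing agent, the solvent jar | the far shore: the peroxide]
2. Ferryman goes back to the near shore alone.  [the near shore: the acid flask, the catalyst vial, the chlorine cylinder, the ether can, the oxidiser, the reducing agent, the solvent jar | the far shore: the peroxide]
3. Ferryman goes to the far shore with the chlorine cylinder.  [the near shore: the acid flask, the catalyst vial, the ether can, the oxidiser, the reducing agent, the solvent jar | the far shore: the chlorine cylinder, the peroxide]
4. Ferryman goes back to the near shore alone.  [the near shore: the acid flask, the catalyst vial, the ether can, the oxidiser, the reducing agent, the solvent jar | the far shore: the chlorine cylinder, the peroxide]
5. Ferryman goes to the far shore with the acid flask.  [the near shore: the catalyst vial, the ether can, the oxidiser, the reducing agent, the solvent jar | the far shore: the acid flask, the chlorine cylinder, the peroxide]
6. Ferryman goes back to the near shore alone.  [the near shore: the catalyst vial, the ether can, the oxidiser, the reducing agent, the solvent jar | the far shore: the acid flask, the chlorine cylinder, the peroxide]
7. Ferryman goes to the far shore with the reducing agent.  [the near shore: the catalyst vial, the ether can, the oxidiser, the solvent jar | the far shore: the acid flask, the chlorine cylinder, the peroxide, the reducing agent]
8. Ferryman goes back to the near shore alone.  [the near shore: the catalyst vial, the ether can, the oxidiser, the solvent jar | the far shore: the acid flask, the chlorine cylinder, the peroxide, the reducing agent]
9. Ferryman goes to the far shore with the ether can.  [the near shore: the catalyst vial, the oxidiser, the solvent jar | the far shore: the acid flask, the chlorine cylinder, the ether can, the peroxide, the reducing agent]
10. Ferryman goes back to the near shore alone.  [the near shore: the catalyst vial, the oxidiser, the solvent jar | the far shore: the acid flask, the chlorine cylinder, the ether can, the peroxide, the reducing agent]
11. Ferryman goes to the far shore with the oxidiser.  [the near shore: the catalyst vial, the solvent jar | the far shore: the acid flask, the chlorine cylinder, the ether can, the oxidiser, the peroxide, the reducing agent]
12. Ferryman goes back to the near shore alone.  [the near shore: the catalyst vial, the solvent jar | the far shore: the acid flask, the chlorine cylinder, the ether can, the oxidiser, the peroxide, the reducing agent]
13. Ferryman goes to the far shore with the catalyst vial.  [the near shore: the solvent jar | the far shore: the acid flask, the catalyst vial, the chlorine cylinder, the ether can, the oxidiser, the peroxide, the reducing agent]
14. Ferryman goes back to the near shore alone.  [the near shore: the solvent jar | the far shore: the acid flask, the catalyst vial, the chlorine cylinder, the ether can, the oxidiser, the peroxide, the reducing agent]
15. Ferryman goes to the far shore with the solvent jar.  [the near shore: — | the far shore: the acid flask, the catalyst vial, the chlorine cylinder, the ether can, the oxidiser, the peroxide, the reducing agent, the solvent jar]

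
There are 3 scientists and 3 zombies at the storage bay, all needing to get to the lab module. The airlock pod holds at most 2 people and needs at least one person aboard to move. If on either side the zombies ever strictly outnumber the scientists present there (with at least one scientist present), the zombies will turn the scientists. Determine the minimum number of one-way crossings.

Counting alone: each trip to the lab module takes at most 2 across and each return brings at least 1 back, so after t trips out (and t−1 returns) at most 2t − (t−1) of the 6 are across; that first reaches 6 at t = 5, so at least 9 crossings are needed.
The safety rule pushes this higher. Following every safe sequence of crossings, the most of the 6 that can be at the lab module as the airlock pod arrives there on crossing 9 is 5 — never all 6.
So no plan with fewer than 11 crossings exists, and this one achieves 11:
1. 2 zombies → the lab module.  (the storage bay: 3S 1Z; the lab module: 0S 2Z)
2. 1 zombie ← the storage bay.  (the storage bay: 3S 2Z; the lab module: 0S 1Z)
3. 2 zombies → the lab module.  (the storage bay: 3S 0Z; the lab module: 0S 3Z)
4. 1 zombie ← the storage bay.  (the storage bay: 3S 1Z; the lab module: 0S 2Z)
5. 2 scientists → the lab module.  (the storage bay: 1S 1Z; the lab module: 2S 2Z)
6. 1 scientist and 1 zombie ← the storage bay.  (the storage bay: 2S 2Z; the lab module: 1S 1Z)
7. 2 scientists → the lab module.  (the storage bay: 0S 2Z; the lab module: 3S 1Z)
8. 1 zombie ← the storage bay.  (the storage bay: 0S 3Z; the lab module: 3S 0Z)
9. 2 zombies → the lab module.  (the storage bay: 0S 1Z; the lab module: 3S 2Z)
10. 1 zombie ← the storage bay.  (the storage bay: 0S 2Z; the lab module: 3S 1Z)
11. 2 zombies → the lab module.  (the storage bay: 0S 0Z; the lab module: 3S 3Z)

11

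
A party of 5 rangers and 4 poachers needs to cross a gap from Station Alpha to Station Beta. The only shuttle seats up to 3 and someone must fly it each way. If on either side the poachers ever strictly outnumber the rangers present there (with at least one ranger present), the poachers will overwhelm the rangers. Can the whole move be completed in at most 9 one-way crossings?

Yes

Yes — this plan uses 7 crossings (≤ 9):
1. 3 poachers → Station Beta.  (Station Alpha: 5R 1P; Station Beta: 0R 3P)
2. 1 poacher ← Station Alpha.  (Station Alpha: 5R 2P; Station Beta: 0R 2P)
3. 3 rangers → Station Beta.  (Station Alpha: 2R 2P; Station Beta: 3R 2P)
4. 1 ranger ← Station Alpha.  (Station Alpha: 3R 2P; Station Beta: 2R 2P)
5. 2 rangers and 1 poacher → Station Beta.  (Station Alpha: 1R 1P; Station Beta: 4R 3P)
6. 1 ranger ← Station Alpha.  (Station Alpha: 2R 1P; Station Beta: 3R 3P)
7. 2 rangers and 1 poacher → Station Beta.  (Station Alpha: 0R 0P; Station Beta: 5R 4P)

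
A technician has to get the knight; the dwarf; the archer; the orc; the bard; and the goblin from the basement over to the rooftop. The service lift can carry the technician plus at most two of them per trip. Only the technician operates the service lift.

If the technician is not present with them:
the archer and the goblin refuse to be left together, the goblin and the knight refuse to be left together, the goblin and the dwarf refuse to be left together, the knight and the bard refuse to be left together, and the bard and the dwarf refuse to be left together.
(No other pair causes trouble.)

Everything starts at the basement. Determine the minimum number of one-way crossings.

7

Counting alone: the technician can take at most 2 across per trip to the rooftop, so moving all 6 needs at least 3 loaded trips out, with a return between consecutive ones — at least 5 crossings.
The safety rule pushes this higher. Following every safe sequence of crossings, the most of the 6 that can be at the rooftop as the service lift arrives there on crossing 5 is 5 — never all 6.
So no plan with fewer than 7 crossings exists, and this one achieves 7:
1. Technician goes to the rooftop with the bard and the goblin.
2. Technician goes back to the basement alone.
3. Technician goes to the rooftop with the dwarf and the knight.
4. Technician goes back to the basement with the bard and the goblin.
5. Technician goes to the rooftop with the archer and the orc.
6. Technician goes back to the basement alone.
7. Technician goes to the rooftop with the bard and the goblin.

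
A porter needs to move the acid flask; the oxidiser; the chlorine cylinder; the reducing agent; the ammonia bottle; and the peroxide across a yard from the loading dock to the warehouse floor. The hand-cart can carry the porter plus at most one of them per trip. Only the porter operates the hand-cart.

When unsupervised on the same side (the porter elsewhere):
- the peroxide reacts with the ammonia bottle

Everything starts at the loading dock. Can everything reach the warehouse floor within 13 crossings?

Yes — this plan uses 11 crossings (≤ 13):
1. Porter goes to the warehouse floor with the ammonia bottle.
2. Porter goes back to the loading dock alone.
3. Porter goes to the warehouse floor with the acid flask.
4. Porter goes back to the loading dock alone.
5. Porter goes to the warehouse floor with the oxidiser.
6. Porter goes back to the loading dock alone.
7. Porter goes to the warehouse floor with the chlorine cylinder.
8. Porter goes back to the loading dock alone.
9. Porter goes to the warehouse floor with the reducing agent.
10. Porter goes back to the loading dock alone.
11. Porter goes to the warehouse floor with the peroxide.

Yes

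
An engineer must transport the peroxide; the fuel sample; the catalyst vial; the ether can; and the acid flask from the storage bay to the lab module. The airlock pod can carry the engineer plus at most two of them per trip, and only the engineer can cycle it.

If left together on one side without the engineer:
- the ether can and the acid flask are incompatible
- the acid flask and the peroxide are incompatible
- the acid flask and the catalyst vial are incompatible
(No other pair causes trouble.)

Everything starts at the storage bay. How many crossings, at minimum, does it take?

Counting alone: the engineer can take at most 2 across per trip to the lab module, so moving all 5 needs at least 3 loaded trips out, with a return between consecutive ones — at least 5 crossings.
The plan below uses exactly 5 crossings, so it is optimal:
1. Engineer goes to the lab module with the acid flask and the peroxide.
2. Engineer goes back to the storage bay with the acid flask.
3. Engineer goes to the lab module with the catalyst vial and the ether can.
4. Engineer goes back to the storage bay alone.
5. Engineer goes to the lab module with the acid flask and the fuel sample.

5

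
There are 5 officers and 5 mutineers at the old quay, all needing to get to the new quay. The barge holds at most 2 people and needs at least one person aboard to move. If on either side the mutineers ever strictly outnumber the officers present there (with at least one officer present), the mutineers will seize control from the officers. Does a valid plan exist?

No

Following every safe sequence of crossings from the start, the most of the 10 that can be at the new quay as the barge arrives there on crossings 1, 3, 5, 7 is 2, 3, 4, 5 respectively; the best ever achieved is 5 of 10.
From crossing 9 on, no configuration arises that was not already reachable earlier: only 13 distinct safe configurations (who is on which side, and where the barge is) can ever be reached, none of them has everyone across, and every continuation just revisits them. They are: 0 officers + 0 mutineers across (barge back at the start); 0 officers + 1 mutineer across (barge there); 0 officers + 1 mutineer across (barge back at the start); 0 officers + 2 mutineers across (barge there); 0 officers + 2 mutineers across (barge back at the start); 0 officers + 3 mutineers across (barge there); 0 officers + 3 mutineers across (barge back at the start); 0 officers + 4 mutineers across (barge there); 0 officers + 4 mutineers across (barge back at the start); 0 officers + 5 mutineers across (barge there); 1 officer + 1 mutineer across (barge there); 1 officer + 1 mutineer across (barge back at the start); 2 officers + 2 mutineers across (barge there). So no valid plan exists.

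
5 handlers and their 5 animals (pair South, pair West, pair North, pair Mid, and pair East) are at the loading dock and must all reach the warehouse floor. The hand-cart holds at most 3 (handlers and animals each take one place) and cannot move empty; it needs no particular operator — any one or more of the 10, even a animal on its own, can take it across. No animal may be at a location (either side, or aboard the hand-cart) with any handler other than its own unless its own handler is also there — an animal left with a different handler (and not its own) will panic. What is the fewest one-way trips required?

11

Counting alone: each trip to the warehouse floor takes at most 3 across and each return brings at least 1 back, so after t trips out (and t−1 returns) at most 3t − (t−1) of the 10 are across; that first reaches 10 at t = 5, so at least 9 crossings are needed.
The safety rule pushes this higher. Following every safe sequence of crossings, the most of the 10 that can be at the warehouse floor as the hand-cart arrives there on crossing 9 is 9 — never all 10.
So no plan with fewer than 11 crossings exists, and this one achieves 11:
1. animal South and handler South cross → the warehouse floor.
2. handler South crosses ← the loading dock.
3. animal Mid, animal North, and animal West cross → the warehouse floor.
4. animal South crosses ← the loading dock.
5. handler Mid, handler North, and handler West cross → the warehouse floor.
6. animal West and handler West cross ← the loading dock.
7. handler East, handler South, and handler West cross → the warehouse floor.
8. animal North crosses ← the loading dock.
9. animal South and animal West cross → the warehouse floor.
10. animal South crosses ← the loading dock.
11. animal East, animal North, and animal South cross → the warehouse floor.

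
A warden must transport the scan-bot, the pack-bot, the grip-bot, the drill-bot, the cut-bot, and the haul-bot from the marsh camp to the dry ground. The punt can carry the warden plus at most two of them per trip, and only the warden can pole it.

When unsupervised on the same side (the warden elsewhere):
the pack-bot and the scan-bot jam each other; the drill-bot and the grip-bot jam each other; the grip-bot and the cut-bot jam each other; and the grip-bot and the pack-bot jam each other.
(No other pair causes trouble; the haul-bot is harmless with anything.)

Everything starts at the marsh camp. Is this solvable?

Yes

1. Warden goes to the dry ground with the grip-bot and the scan-bot.  [the marsh camp: the cut-bot, the drill-bot, the haul-bot, the pack-bot | the dry ground: the grip-bot, the scan-bot]
2. Warden goes back to the marsh camp alone.  [the marsh camp: the cut-bot, the drill-bot, the haul-bot, the pack-bot | the dry ground: the grip-bot, the scan-bot]
3. Warden goes to the dry ground with the haul-bot.  [the marsh camp: the cut-bot, the drill-bot, the pack-bot | the dry ground: the grip-bot, the haul-bot, the scan-bot]
4. Warden goes back to the marsh camp alone.  [the marsh camp: the cut-bot, the drill-bot, the pack-bot | the dry ground: the grip-bot, the haul-bot, the scan-bot]
5. Warden goes to the dry ground with the cut-bot and the drill-bot.  [the marsh camp: the pack-bot | the dry ground: the cut-bot, the drill-bot, the grip-bot, the haul-bot, the scan-bot]
6. Warden goes back to the marsh camp with the grip-bot.  [the marsh camp: the grip-bot, the pack-bot | the dry ground: the cut-bot, the drill-bot, the haul-bot, the scan-bot]
7. Warden goes to the dry ground with the grip-bot and the pack-bot.  [the marsh camp: — | the dry ground: the cut-bot, the drill-bot, the grip-bot, the haul-bot, the pack-bot, the scan-bot]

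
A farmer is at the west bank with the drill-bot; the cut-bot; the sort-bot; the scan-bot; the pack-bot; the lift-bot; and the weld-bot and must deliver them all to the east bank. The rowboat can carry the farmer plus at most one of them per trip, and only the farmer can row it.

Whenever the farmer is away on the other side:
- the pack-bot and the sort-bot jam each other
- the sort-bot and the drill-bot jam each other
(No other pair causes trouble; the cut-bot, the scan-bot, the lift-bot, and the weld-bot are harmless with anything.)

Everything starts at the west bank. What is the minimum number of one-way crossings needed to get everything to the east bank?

15

Counting alone: the farmer can take at most 1 across per trip to the east bank, so moving all 7 needs at least 7 loaded trips out, with a return between consecutive ones — at least 13 crossings.
The safety rule pushes this higher. Following every safe sequence of crossings, the most of the 7 that can be at the east bank as the rowboat arrives there on crossing 13 is 6 — never all 7.
So no plan with fewer than 15 crossings exists, and this one achieves 15:
1. Farmer goes to the east bank with the sort-bot.  [the west bank: the cut-bot, the drill-bot, the lift-bot, the pack-bot, the scan-bot, the weld-bot | the east bank: the sort-bot]
2. Farmer goes back to the west bank alone.  [the west bank: the cut-bot, the drill-bot, the lift-bot, the pack-bot, the scan-bot, the weld-bot | the east bank: the sort-bot]
3. Farmer goes to the east bank with the drill-bot.  [the west bank: the cut-bot, the lift-bot, the pack-bot, the scan-bot, the weld-bot | the east bank: the drill-bot, the sort-bot]
4. Farmer goes back to the west bank with the sort-bot.  [the west bank: the cut-bot, the lift-bot, the pack-bot, the scan-bot, the sort-bot, the weld-bot | the east bank: the drill-bot]
5. Farmer goes to the east bank with the pack-bot.  [the west bank: the cut-bot, the lift-bot, the scan-bot, the sort-bot, the weld-bot | the east bank: the drill-bot, the pack-bot]
6. Farmer goes back to the west bank alone.  [the west bank: the cut-bot, the lift-bot, the scan-bot, the sort-bot, the weld-bot | the east bank: the drill-bot, the pack-bot]
7. Farmer goes to the east bank with the cut-bot.  [the west bank: the lift-bot, the scan-bot, the sort-bot, the weld-bot | the east bank: the cut-bot, the drill-bot, the pack-bot]
8. Farmer goes back to the west bank alone.  [the west bank: the lift-bot, the scan-bot, the sort-bot, the weld-bot | the east bank: the cut-bot, the drill-bot, the pack-bot]
9. Farmer goes to the east bank with the scan-bot.  [the west bank: the lift-bot, the sort-bot, the weld-bot | the east bank: the cut-bot, the drill-bot, the pack-bot, the scan-bot]
10. Farmer goes back to the west bank alone.  [the west bank: the lift-bot, the sort-bot, the weld-bot | the east bank: the cut-bot, the drill-bot, the pack-bot, the scan-bot]
11. Farmer goes to the east bank with the lift-bot.  [the west bank: the sort-bot, the weld-bot | the east bank: the cut-bot, the drill-bot, the lift-bot, the pack-bot, the scan-bot]
12. Farmer goes back to the west bank alone.  [the west bank: the sort-bot, the weld-bot | the east bank: the cut-bot, the drill-bot, the lift-bot, the pack-bot, the scan-bot]
13. Farmer goes to the east bank with the weld-bot.  [the west bank: the sort-bot | the east bank: the cut-bot, the drill-bot, the lift-bot, the pack-bot, the scan-bot, the weld-bot]
14. Farmer goes back to the west bank alone.  [the west bank: the sort-bot | the east bank: the cut-bot, the drill-bot, the lift-bot, the pack-bot, the scan-bot, the weld-bot]
15. Farmer goes to the east bank with the sort-bot.  [the west bank: — | the east bank: the cut-bot, the drill-bot, the lift-bot, the pack-bot, the scan-bot, the sort-bot, the weld-bot]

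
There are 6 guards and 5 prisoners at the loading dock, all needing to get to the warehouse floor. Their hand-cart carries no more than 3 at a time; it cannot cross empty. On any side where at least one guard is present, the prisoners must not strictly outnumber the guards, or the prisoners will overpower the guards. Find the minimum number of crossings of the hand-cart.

9

Counting alone: each trip to the warehouse floor takes at most 3 across and each return brings at least 1 back, so after t trips out (and t−1 returns) at most 3t − (t−1) of the 11 are across; that first reaches 11 at t = 5, so at least 9 crossings are needed.
The plan below uses exactly 9 crossings, so it is optimal:
1. 3 prisoners → the warehouse floor.  (the loading dock: 6G 2P; the warehouse floor: 0G 3P)
2. 1 prisoner ← the loading dock.  (the loading dock: 6G 3P; the warehouse floor: 0G 2P)
3. 3 guards → the warehouse floor.  (the loading dock: 3G 3P; the warehouse floor: 3G 2P)
4. 1 guard ← the loading dock.  (the loading dock: 4G 3P; the warehouse floor: 2G 2P)
5. 2 guards and 1 prisoner → the warehouse floor.  (the loading dock: 2G 2P; the warehouse floor: 4G 3P)
6. 1 guard ← the loading dock.  (the loading dock: 3G 2P; the warehouse floor: 3G 3P)
7. 2 guards and 1 prisoner → the warehouse floor.  (the loading dock: 1G 1P; the warehouse floor: 5G 4P)
8. 1 guard ← the loading dock.  (the loading dock: 2G 1P; the warehouse floor: 4G 4P)
9. 2 guards and 1 prisoner → the warehouse floor.  (the loading dock: 0G 0P; the warehouse floor: 6G 5P)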